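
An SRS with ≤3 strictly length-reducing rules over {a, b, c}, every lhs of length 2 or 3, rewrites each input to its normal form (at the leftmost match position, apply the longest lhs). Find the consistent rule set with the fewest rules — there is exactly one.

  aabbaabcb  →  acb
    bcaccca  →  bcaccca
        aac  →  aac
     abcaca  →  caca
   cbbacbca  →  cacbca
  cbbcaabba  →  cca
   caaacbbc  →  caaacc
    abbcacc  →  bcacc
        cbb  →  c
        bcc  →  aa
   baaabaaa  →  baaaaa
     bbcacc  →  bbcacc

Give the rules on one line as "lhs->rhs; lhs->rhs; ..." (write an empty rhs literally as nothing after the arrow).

ab->; bcc->aa; cbb->c

  | aabbaabcb => abaabcb => aabcb => acb
  | bcaccca
  | aac
  | abcaca => caca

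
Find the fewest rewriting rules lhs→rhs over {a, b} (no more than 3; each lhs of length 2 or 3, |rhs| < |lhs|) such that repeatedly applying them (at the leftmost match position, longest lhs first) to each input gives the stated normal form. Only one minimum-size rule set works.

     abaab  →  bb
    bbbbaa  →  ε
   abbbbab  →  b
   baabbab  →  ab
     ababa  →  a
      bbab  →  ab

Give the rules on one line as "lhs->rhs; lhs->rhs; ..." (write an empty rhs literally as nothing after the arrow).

aa->; aaa->b; ba->a

  | abaab => aaab => bb
  | bbbbaa => bbbaa => bbaa => baa => aa => ε
  | abbbbab => abbbab => abbab => abab => aab => b
  | baabbab => aabbab => bbab => bab => ab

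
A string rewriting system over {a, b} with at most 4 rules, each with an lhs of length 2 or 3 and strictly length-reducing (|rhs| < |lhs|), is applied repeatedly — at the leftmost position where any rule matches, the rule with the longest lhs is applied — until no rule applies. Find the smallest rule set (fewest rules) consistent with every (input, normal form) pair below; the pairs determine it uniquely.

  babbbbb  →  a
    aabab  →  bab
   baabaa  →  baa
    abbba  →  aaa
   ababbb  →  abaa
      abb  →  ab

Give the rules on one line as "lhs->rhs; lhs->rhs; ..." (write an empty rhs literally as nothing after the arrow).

aab->b; bb->b; bbb->a

  | babbbbb => baabb => bbb => a
  | aabab => bab
  | baabaa => bbaa => baa
  | abbba => aaa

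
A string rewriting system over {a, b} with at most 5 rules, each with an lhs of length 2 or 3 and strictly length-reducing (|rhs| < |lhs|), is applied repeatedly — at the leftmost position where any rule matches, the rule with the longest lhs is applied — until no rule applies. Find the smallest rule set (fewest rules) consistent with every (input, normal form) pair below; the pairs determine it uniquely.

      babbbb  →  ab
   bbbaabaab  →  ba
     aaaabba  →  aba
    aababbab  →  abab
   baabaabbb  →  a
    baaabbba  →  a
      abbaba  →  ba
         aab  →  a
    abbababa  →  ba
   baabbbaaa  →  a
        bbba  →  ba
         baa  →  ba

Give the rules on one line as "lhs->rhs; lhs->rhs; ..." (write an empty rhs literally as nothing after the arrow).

  | babbbb => bbabb => aabb => ab
  | bbbaabaab => baaabaab => baabaab => baaab => baab => ba
  | aaaabba => aaabba => aabba => aba
  | aababbab => aabbab => abab

aa->a; aab->a; abb->ba; bba->aa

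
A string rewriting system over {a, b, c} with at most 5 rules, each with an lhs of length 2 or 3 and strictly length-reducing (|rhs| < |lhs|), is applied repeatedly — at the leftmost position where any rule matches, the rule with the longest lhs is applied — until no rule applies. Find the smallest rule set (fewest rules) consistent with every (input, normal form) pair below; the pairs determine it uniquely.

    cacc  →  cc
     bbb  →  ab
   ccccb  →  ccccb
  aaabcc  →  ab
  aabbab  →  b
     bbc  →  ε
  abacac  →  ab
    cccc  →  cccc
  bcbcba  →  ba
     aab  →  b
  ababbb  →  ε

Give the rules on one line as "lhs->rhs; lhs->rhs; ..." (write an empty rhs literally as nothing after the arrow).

aa->; ac->; bb->a; bc->b

  | cacc => cc
  | bbb => ab
  | ccccb
  | aaabcc => abcc => abc => ab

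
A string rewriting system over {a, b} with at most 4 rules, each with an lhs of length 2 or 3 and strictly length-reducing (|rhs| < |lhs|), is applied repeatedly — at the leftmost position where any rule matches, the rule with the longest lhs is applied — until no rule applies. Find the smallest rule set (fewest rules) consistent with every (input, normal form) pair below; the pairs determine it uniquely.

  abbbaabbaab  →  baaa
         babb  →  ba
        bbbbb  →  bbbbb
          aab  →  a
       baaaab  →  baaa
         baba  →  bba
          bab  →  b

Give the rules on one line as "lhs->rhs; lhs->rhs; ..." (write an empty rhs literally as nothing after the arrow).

ab->; aba->ba; abb->a

  | abbbaabbaab => abaabbaab => baabbaab => baaaab => baaa
  | babb => ba
  | bbbbb
  | aab => a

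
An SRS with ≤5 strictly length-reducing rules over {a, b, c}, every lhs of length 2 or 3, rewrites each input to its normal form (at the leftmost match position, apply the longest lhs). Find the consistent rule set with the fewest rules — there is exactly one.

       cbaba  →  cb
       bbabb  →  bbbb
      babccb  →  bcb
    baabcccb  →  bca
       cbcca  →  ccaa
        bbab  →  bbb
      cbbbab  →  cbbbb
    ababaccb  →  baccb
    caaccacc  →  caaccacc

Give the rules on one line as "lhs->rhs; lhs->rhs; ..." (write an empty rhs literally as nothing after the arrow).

ab->b; aba->; acb->a; bcc->ca

  | cbaba => cb
  | bbabb => bbbb
  | babccb => bbccb => bcab => bcb
  | baabcccb => babcccb => bbcccb => bcacb => bca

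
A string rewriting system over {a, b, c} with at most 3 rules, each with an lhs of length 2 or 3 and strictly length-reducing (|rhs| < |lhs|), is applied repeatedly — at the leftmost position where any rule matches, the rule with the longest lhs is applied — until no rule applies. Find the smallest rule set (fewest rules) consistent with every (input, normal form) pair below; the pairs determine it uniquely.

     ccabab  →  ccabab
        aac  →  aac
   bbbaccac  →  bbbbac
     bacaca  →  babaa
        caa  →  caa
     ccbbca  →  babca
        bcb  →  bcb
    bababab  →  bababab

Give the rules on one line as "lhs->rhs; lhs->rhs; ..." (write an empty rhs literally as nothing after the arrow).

acc->b; cac->ba; ccb->ba

  | ccabab
  | aac
  | bbbaccac => bbbbac
  | bacaca => babaa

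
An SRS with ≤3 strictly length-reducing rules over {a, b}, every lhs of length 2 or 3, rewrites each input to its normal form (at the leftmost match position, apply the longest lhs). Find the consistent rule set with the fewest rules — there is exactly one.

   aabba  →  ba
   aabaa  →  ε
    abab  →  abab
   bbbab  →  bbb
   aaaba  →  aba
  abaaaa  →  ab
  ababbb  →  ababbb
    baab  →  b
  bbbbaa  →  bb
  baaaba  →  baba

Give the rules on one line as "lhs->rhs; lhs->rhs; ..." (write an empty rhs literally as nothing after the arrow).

aa->; aab->; bba->b

  | aabba => ba
  | aabaa => aa => ε
  | abab
  | bbbab => bbb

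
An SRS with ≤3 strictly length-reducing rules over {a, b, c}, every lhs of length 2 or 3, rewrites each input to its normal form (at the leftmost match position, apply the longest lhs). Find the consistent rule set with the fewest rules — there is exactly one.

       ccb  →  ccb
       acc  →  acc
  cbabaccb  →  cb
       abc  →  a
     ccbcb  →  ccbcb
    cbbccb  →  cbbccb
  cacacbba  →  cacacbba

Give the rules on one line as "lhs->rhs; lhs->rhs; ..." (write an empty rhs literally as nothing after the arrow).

  | ccb
  | acc
  | cbabaccb => cbacb => cb
  | abc => a

abc->a; bac->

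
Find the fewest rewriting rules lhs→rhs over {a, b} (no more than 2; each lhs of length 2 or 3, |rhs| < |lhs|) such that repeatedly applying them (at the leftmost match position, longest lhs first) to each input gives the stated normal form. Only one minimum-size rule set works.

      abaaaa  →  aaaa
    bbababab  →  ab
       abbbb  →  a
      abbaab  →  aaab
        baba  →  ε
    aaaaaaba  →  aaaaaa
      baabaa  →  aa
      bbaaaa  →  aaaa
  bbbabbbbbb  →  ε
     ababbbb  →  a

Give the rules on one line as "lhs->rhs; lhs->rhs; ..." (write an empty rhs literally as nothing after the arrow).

ba->; bb->

  | abaaaa => aaaa
  | bbababab => ababab => abab => ab
  | abbbb => abb => a
  | abbaab => aaab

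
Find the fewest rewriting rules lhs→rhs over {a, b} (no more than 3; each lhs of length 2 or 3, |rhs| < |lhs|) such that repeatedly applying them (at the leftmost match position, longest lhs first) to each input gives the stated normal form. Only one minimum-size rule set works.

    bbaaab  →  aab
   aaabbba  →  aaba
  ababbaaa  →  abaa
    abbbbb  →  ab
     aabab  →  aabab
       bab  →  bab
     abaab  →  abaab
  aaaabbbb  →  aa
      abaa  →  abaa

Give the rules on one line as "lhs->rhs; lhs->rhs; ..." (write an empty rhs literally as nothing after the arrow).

  | bbaaab => aaab => aab
  | aaabbba => aabbba => aaba
  | ababbaaa => abaaaa => abaaa => abaa
  | abbbbb => abbb => ab

aaa->aa; bb->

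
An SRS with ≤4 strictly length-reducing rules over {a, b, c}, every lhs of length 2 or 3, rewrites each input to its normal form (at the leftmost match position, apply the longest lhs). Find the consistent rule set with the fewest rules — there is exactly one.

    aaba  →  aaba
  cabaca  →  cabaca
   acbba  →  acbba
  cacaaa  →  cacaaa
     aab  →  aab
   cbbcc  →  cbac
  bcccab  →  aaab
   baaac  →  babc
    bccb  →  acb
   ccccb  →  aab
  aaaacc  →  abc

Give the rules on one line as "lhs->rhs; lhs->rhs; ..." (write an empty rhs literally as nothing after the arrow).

aac->bc; bcc->ac; cc->a

  | aaba
  | cabaca
  | acbba
  | cacaaa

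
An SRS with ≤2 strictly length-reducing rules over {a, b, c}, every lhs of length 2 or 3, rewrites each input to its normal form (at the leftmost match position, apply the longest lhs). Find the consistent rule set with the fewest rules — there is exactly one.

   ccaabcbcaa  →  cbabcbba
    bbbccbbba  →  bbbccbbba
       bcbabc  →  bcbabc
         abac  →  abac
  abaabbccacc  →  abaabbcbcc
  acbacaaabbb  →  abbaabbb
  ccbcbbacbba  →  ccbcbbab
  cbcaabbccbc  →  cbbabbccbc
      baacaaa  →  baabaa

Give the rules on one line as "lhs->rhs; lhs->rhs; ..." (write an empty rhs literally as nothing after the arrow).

acb->ac; ca->b

  | ccaabcbcaa => cbabcbcaa => cbabcbba
  | bbbccbbba
  | bcbabc
  | abac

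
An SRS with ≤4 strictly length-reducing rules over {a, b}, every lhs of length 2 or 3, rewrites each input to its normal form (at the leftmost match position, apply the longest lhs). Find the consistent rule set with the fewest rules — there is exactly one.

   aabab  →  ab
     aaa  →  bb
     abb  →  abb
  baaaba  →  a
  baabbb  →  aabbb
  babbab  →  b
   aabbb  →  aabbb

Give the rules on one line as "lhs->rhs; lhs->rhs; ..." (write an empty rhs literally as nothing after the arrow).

  | aabab => ab
  | aaa => bb
  | abb
  | baaaba => aaaba => bbba => bba => ba => a

aaa->bb; aba->; ba->a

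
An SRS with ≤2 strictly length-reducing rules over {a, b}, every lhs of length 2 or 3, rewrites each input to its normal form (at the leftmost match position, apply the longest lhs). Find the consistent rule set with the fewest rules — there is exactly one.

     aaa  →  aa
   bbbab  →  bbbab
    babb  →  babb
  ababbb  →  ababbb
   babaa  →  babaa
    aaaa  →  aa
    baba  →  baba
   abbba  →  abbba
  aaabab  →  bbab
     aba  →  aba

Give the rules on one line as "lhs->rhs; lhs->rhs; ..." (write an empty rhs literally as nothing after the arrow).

  | aaa => aa
  | bbbab
  | babb
  | ababbb

aaa->aa; aab->bb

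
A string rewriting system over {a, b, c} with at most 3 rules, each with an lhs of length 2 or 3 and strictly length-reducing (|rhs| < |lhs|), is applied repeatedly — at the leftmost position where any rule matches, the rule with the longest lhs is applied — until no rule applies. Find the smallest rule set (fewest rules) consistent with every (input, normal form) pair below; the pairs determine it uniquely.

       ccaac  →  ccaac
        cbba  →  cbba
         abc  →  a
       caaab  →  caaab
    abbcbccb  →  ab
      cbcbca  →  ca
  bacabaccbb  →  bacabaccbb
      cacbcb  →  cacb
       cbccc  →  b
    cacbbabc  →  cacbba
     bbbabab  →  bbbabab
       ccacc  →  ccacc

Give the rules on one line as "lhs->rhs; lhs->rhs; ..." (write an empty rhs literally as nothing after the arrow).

  | ccaac
  | cbba
  | abc => a
  | caaab

bc->; ccc->b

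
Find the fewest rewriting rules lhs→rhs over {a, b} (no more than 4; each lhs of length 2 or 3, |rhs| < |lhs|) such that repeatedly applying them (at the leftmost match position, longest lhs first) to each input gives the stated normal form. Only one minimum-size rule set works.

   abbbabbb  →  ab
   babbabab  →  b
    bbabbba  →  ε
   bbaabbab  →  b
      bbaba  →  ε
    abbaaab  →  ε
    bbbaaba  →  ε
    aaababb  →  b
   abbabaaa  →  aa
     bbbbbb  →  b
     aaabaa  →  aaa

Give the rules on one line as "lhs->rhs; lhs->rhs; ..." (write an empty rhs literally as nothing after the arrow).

  | abbbabbb => abbabbb => ababbb => abbb => abb => ab
  | babbabab => bbabab => babab => bab => b
  | bbabbba => babbba => bbba => bba => ba => ε
  | bbaabbab => baabbab => bbab => bab => b

aab->; ba->; baa->; bb->b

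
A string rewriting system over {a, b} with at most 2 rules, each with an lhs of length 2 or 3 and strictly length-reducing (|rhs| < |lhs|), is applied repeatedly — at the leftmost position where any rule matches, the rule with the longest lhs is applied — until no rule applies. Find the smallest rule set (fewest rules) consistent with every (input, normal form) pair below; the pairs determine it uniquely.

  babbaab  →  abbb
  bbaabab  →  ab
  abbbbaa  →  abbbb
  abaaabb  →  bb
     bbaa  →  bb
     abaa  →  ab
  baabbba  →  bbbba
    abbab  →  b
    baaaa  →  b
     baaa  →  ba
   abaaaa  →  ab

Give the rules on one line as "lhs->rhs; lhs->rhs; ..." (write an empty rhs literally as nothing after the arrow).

  | babbaab => abbaab => abbb
  | bbaabab => bbbab => bbab => bab => ab
  | abbbbaa => abbbb
  | abaaabb => ababb => aabb => bb

aa->; bab->ab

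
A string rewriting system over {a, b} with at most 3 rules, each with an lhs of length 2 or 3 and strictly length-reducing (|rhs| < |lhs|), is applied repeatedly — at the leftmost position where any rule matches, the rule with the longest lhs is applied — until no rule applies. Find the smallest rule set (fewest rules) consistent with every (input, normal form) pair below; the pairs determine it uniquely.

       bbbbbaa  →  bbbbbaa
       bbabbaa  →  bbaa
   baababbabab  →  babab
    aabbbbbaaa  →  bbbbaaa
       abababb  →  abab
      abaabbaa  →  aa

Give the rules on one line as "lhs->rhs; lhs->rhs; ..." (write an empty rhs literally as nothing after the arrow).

aab->; abb->

  | bbbbbaa
  | bbabbaa => bbaa
  | baababbabab => babbabab => babab
  | aabbbbbaaa => bbbbaaa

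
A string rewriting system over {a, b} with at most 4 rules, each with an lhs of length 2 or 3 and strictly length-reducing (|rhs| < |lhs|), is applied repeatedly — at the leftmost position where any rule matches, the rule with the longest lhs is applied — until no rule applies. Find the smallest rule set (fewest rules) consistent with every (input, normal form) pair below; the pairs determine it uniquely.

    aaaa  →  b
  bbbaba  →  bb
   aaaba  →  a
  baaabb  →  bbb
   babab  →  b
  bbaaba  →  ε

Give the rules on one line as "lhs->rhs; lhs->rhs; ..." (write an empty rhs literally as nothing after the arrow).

  | aaaa => aa => b
  | bbbaba => bbba => bb
  | aaaba => aba => a
  | baaabb => aabb => bbb

aa->b; aaa->a; ba->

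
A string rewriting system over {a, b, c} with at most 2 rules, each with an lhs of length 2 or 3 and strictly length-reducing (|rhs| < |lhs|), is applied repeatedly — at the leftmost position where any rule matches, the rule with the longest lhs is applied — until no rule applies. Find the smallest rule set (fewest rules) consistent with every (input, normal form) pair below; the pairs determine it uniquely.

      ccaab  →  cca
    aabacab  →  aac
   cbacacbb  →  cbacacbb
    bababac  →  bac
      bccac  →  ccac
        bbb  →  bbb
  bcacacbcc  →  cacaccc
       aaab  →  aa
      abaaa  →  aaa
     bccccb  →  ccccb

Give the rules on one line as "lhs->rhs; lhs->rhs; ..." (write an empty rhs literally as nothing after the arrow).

  | ccaab => cca
  | aabacab => aacab => aac
  | cbacacbb
  | bababac => babac => bac

ab->; bc->c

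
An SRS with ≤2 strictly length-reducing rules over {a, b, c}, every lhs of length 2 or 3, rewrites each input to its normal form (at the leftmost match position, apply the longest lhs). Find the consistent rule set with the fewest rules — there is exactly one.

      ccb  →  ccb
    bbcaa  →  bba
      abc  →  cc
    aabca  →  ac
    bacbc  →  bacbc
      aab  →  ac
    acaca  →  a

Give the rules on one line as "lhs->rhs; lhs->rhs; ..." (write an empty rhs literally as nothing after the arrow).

  | ccb
  | bbcaa => bba
  | abc => cc
  | aabca => acca => ac

ab->c; ca->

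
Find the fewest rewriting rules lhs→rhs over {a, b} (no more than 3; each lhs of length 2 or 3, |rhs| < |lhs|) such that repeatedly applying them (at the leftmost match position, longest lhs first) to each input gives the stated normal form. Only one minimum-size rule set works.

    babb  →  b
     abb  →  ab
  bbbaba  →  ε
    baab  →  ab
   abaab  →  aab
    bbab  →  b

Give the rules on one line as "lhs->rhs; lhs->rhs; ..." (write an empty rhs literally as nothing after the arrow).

  | babb => bb => b
  | abb => ab
  | bbbaba => bbaba => baba => ba => ε
  | baab => ab

ba->; bb->b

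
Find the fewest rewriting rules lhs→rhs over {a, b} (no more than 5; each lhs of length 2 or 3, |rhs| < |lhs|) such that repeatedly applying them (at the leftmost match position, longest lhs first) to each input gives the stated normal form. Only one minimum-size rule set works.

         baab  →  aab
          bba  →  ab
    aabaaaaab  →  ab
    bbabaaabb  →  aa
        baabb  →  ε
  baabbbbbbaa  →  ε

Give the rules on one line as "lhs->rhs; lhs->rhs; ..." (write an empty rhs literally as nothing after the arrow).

  | baab => aab
  | bba => ab
  | aabaaaaab => aaaaaaab => aaaab => ab
  | bbabaaabb => abbaaabb => aabaabb => aaaabb => abb => aa

aaa->; ba->a; bb->a; bba->ab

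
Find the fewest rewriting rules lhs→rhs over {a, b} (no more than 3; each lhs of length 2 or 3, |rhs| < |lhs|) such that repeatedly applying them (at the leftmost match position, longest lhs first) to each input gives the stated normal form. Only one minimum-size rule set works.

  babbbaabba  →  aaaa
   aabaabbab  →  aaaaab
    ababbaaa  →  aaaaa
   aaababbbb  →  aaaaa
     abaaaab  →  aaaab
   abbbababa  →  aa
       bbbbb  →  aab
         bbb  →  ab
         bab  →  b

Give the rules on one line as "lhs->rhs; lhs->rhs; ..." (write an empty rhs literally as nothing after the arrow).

ba->; bb->a

  | babbbaabba => bbbaabba => abaabba => aabba => aaaa
  | aabaabbab => aaabbab => aaaaab
  | ababbaaa => abbaaa => aaaaa
  | aaababbbb => aaabbbb => aaaabb => aaaaa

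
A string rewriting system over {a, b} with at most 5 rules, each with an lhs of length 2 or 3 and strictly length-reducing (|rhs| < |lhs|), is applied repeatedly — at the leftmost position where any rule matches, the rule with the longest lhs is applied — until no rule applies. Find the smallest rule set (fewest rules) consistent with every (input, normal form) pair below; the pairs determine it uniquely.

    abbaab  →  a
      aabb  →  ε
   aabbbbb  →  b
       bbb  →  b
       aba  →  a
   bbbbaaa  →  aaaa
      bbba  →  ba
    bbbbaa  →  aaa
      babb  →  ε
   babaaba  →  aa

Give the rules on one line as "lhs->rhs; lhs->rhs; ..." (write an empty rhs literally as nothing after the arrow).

ab->; baa->aa; bb->; bba->aa

  | abbaab => baab => aab => a
  | aabb => ab => ε
  | aabbbbb => abbbb => bbb => b
  | bbb => b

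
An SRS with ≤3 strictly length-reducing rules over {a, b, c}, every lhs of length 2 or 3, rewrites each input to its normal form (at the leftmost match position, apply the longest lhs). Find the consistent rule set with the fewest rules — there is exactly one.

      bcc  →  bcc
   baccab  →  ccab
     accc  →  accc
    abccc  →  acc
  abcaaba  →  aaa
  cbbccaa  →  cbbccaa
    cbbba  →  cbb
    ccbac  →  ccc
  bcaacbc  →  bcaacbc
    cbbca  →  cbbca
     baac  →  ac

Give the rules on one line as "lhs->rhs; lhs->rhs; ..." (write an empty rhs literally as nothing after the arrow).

abc->a; ba->

  | bcc
  | baccab => ccab
  | accc
  | abccc => acc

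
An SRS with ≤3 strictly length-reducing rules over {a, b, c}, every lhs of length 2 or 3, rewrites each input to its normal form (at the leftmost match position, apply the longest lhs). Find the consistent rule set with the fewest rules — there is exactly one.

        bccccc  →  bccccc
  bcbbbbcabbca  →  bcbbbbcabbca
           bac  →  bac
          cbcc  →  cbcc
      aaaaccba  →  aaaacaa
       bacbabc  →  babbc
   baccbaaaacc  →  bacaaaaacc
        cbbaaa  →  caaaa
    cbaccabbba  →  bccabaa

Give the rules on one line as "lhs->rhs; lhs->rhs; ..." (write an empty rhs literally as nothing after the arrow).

  | bccccc
  | bcbbbbcabbca
  | bac
  | cbcc

bba->aa; cba->b; ccb->ca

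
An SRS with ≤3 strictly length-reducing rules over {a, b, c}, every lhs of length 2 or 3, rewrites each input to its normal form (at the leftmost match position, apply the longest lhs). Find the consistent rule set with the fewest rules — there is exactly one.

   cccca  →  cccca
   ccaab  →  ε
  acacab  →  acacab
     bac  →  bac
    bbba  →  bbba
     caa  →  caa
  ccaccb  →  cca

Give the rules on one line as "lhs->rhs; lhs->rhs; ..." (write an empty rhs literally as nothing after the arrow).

  | cccca
  | ccaab => ccb => ε
  | acacab
  | bac

aab->b; ccb->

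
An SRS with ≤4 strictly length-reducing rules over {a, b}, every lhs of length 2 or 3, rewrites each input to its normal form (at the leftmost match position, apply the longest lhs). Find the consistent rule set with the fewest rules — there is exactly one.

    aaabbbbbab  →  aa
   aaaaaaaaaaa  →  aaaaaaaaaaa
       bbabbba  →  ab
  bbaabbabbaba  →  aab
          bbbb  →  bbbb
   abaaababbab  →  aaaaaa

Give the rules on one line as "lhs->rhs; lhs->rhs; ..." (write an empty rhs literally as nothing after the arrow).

  | aaabbbbbab => aabbbab => abab => aa
  | aaaaaaaaaaa
  | bbabbba => babba => aba => ab
  | bbaabbabbaba => baabbabbaba => aabbabbaba => aabbaba => aaba => aab

abb->; ba->b; baa->aa; bab->a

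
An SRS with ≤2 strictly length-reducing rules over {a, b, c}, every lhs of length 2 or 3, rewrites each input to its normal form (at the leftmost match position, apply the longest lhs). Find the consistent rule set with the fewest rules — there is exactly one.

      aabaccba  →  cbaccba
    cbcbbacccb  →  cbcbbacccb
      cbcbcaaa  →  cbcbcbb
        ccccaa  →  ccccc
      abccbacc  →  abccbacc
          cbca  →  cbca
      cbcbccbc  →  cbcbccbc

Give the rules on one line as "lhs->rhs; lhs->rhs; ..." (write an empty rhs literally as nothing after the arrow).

  | aabaccba => cbaccba
  | cbcbbacccb
  | cbcbcaaa => cbcbcbb
  | ccccaa => ccccc

aa->c; aaa->bb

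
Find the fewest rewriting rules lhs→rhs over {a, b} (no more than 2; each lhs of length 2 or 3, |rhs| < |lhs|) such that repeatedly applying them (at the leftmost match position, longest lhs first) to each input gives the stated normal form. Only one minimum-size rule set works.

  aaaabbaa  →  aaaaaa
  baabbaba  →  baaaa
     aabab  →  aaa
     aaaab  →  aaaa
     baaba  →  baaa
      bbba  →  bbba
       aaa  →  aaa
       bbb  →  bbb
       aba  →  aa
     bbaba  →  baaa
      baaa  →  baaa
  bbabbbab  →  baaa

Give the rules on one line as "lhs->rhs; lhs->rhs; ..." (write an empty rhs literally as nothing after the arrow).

ab->a; bab->aa

  | aaaabbaa => aaaabaa => aaaaaa
  | baabbaba => baababa => baaaba => baaaa
  | aabab => aaab => aaa
  | aaaab => aaaa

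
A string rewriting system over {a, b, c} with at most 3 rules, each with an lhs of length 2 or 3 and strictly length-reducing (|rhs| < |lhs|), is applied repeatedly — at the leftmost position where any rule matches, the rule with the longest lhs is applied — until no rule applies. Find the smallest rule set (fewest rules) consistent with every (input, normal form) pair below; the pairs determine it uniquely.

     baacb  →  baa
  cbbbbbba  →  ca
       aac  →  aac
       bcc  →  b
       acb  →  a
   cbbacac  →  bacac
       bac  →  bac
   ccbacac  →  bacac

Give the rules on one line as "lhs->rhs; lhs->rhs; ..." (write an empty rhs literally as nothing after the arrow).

  | baacb => baa
  | cbbbbbba => bbbbba => cbbba => bba => ca
  | aac
  | bcc => b

bb->c; cb->; cc->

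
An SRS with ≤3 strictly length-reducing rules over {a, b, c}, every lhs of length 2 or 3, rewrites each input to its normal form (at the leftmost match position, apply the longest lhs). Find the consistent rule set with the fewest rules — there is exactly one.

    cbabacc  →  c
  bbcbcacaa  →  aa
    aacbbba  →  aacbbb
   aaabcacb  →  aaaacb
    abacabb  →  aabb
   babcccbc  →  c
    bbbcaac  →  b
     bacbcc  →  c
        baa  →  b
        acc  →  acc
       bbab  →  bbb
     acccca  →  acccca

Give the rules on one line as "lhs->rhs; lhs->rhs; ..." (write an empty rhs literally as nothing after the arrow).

ba->b; bc->

  | cbabacc => cbbacc => cbbcc => cbc => c
  | bbcbcacaa => bbcacaa => bacaa => bcaa => aa
  | aacbbba => aacbbb
  | aaabcacb => aaaacb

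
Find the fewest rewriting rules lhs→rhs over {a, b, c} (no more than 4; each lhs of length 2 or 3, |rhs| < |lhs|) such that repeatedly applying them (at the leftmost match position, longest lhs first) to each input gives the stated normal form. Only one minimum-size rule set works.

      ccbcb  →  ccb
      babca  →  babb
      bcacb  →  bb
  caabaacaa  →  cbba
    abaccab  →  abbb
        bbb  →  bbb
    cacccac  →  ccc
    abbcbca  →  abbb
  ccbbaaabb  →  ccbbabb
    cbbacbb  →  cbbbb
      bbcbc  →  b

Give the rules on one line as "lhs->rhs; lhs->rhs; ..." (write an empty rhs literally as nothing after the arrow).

aa->; ac->; bc->; bca->bb

  | ccbcb => ccb
  | babca => babb
  | bcacb => bbcb => bb
  | caabaacaa => cbaacaa => cbcaa => cbba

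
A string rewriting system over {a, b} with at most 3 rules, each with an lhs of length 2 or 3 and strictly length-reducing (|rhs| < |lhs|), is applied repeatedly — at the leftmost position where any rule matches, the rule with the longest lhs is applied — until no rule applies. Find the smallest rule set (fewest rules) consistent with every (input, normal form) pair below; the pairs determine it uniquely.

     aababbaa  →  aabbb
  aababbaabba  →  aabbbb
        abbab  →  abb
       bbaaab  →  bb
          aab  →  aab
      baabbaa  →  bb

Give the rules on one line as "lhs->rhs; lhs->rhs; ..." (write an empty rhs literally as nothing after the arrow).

aba->ab; ba->b; bab->b

  | aababbaa => aabbbaa => aabbba => aabbb
  | aababbaabba => aabbbaabba => aabbbabba => aabbbba => aabbbb
  | abbab => abb
  | bbaaab => bbaab => bbab => bb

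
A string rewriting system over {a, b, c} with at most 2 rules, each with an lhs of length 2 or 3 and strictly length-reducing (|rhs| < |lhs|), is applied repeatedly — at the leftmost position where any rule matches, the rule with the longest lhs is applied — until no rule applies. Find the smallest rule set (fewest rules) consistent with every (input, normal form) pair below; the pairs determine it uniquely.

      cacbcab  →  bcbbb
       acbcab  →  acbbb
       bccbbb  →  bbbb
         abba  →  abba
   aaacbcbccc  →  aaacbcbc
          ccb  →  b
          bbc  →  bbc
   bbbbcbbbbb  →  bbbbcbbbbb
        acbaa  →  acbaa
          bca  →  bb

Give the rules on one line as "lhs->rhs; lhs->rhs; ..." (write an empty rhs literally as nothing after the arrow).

ca->b; cc->

  | cacbcab => bcbcab => bcbbb
  | acbcab => acbbb
  | bccbbb => bbbb
  | abba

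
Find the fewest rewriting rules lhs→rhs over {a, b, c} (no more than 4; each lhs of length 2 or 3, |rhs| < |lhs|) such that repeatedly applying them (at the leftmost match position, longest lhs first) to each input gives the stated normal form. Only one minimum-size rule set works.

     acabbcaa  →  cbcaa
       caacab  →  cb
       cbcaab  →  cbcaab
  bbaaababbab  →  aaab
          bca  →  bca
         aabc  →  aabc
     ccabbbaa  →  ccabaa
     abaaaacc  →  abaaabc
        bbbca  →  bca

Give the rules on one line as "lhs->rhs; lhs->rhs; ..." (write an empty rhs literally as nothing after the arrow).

ac->b; bab->c; bb->

  | acabbcaa => babbcaa => cbcaa
  | caacab => cabab => cac => cb
  | cbcaab
  | bbaaababbab => aaababbab => aaacbab => aabbab => aaab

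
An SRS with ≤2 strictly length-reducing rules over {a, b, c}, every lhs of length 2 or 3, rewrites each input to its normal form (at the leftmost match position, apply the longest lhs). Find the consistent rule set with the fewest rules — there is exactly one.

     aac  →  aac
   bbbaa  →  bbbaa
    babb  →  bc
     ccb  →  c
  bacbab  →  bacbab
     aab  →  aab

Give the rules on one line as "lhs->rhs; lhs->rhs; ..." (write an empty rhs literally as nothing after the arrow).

  | aac
  | bbbaa
  | babb => bc
  | ccb => c

abb->c; ccb->c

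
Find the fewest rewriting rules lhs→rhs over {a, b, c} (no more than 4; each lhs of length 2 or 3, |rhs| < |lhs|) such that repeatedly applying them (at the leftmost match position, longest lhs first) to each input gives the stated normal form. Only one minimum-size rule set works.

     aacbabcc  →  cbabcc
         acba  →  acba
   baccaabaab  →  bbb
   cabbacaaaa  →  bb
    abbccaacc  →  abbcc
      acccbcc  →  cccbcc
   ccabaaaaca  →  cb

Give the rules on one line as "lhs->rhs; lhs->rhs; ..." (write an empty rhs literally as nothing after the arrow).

aa->; acc->cc; ca->

  | aacbabcc => cbabcc
  | acba
  | baccaabaab => bccaabaab => bcabaab => bbaab => bbb
  | cabbacaaaa => bbacaaaa => bbaaaa => bbaa => bb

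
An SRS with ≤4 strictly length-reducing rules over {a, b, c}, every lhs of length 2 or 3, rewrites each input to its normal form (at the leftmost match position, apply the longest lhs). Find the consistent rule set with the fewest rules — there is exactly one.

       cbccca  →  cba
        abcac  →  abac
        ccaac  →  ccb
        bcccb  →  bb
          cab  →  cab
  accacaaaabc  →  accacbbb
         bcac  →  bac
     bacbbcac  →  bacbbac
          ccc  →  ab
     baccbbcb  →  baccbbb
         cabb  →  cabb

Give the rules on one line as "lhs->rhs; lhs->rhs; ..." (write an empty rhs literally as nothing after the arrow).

  | cbccca => cbcca => cbca => cba
  | abcac => abac
  | ccaac => ccbc => ccb
  | bcccb => bccb => bcb => bb

aa->b; bc->b; ccc->ab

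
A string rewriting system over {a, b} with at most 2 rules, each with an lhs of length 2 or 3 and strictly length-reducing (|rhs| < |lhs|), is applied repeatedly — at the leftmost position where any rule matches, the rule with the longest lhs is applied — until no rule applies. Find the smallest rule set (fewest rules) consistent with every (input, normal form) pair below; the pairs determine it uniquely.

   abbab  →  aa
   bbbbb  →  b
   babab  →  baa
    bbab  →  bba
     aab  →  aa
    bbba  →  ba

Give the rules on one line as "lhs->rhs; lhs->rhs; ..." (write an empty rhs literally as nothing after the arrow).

  | abbab => abab => aab => aa
  | bbbbb => bbb => b
  | babab => baab => baa
  | bbab => bba

ab->a; bbb->b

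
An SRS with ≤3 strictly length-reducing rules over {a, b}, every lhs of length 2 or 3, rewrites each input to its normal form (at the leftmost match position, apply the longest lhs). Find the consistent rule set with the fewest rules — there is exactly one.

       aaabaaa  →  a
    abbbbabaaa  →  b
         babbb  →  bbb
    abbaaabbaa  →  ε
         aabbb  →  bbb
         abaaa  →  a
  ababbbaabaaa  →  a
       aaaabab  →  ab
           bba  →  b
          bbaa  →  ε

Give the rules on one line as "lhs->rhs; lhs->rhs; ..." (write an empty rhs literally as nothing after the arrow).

aa->a; abb->bb; ba->

  | aaabaaa => aabaaa => abaaa => aaa => aa => a
  | abbbbabaaa => bbbbabaaa => bbbbaaa => bbbaa => bba => b
  | babbb => bbb
  | abbaaabbaa => bbaaabbaa => baabbaa => abbaa => bbaa => ba => ε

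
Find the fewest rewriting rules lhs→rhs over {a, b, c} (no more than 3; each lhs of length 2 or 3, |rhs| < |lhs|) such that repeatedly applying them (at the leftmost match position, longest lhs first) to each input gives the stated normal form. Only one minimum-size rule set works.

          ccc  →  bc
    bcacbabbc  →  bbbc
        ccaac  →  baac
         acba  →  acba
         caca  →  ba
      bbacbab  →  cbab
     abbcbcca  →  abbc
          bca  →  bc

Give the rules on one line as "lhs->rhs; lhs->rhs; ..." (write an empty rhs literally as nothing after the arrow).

bba->; ca->c; cc->b

  | ccc => bc
  | bcacbabbc => bccbabbc => bbbabbc => bbbc
  | ccaac => baac
  | acba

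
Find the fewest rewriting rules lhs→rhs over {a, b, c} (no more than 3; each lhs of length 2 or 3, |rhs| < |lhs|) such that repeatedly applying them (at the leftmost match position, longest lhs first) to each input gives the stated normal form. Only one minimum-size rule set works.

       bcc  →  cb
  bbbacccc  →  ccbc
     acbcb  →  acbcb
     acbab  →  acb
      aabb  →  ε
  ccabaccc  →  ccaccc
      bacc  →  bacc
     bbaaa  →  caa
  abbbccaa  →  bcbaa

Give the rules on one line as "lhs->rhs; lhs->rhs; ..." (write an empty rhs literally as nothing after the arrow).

  | bcc => cb
  | bbbacccc => bccccc => cbccc => ccbc
  | acbcb
  | acbab => acb

ab->; bba->c; bcc->cb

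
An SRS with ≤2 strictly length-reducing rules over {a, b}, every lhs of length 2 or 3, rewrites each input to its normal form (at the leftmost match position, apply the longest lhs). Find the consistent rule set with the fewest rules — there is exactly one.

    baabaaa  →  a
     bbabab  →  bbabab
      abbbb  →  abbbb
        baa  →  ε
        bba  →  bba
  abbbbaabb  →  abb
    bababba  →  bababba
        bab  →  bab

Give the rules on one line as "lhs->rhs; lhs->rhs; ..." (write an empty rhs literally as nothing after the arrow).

aa->; baa->aa

  | baabaaa => aabaaa => baaa => aaa => a
  | bbabab
  | abbbb
  | baa => aa => ε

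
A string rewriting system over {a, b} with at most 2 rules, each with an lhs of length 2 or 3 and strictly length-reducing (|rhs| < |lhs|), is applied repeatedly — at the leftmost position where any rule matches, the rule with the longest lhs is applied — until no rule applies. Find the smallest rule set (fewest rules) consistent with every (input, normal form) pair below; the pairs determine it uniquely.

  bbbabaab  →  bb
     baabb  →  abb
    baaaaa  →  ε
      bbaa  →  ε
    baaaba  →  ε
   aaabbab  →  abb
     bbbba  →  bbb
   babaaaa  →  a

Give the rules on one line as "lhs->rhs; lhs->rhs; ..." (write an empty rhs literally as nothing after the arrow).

aa->; ba->

  | bbbabaab => bbbaab => bbab => bb
  | baabb => abb
  | baaaaa => aaaa => aa => ε
  | bbaa => ba => ε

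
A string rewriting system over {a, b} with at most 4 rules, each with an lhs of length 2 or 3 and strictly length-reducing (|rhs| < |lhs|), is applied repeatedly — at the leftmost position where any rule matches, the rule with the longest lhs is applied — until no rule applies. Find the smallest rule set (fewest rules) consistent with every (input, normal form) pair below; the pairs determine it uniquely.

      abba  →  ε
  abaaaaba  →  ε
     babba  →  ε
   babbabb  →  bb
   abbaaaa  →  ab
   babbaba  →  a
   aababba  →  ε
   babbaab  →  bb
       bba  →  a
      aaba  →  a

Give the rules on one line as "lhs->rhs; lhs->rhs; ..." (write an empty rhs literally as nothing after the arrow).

  | abba => aba => aa => ε
  | abaaaaba => aabaaba => baaba => abba => aba => aa => ε
  | babba => abba => aba => aa => ε
  | babbabb => abbabb => ababb => aabb => bb

aa->; ba->a; baa->ab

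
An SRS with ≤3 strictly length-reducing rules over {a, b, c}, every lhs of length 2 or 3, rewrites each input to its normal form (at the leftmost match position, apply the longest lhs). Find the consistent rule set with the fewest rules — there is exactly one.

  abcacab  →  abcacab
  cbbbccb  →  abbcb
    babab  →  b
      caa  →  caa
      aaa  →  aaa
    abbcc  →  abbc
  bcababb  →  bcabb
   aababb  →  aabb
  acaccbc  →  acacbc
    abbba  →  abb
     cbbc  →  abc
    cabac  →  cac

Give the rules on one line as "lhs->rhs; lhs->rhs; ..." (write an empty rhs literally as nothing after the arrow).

  | abcacab
  | cbbbccb => abbccb => abbcb
  | babab => bab => b
  | caa

ba->; cbb->ab; cc->c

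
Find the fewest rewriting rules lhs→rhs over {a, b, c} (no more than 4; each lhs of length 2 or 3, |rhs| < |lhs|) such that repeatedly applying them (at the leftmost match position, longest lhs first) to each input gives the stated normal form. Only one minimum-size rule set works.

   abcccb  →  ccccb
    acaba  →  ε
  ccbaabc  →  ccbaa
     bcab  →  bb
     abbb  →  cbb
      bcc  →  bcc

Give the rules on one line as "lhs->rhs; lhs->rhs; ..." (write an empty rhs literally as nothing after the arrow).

  | abcccb => ccccb
  | acaba => aba => ca => ε
  | ccbaabc => ccbacc => ccbaa
  | bcab => bb

ab->c; acc->aa; ca->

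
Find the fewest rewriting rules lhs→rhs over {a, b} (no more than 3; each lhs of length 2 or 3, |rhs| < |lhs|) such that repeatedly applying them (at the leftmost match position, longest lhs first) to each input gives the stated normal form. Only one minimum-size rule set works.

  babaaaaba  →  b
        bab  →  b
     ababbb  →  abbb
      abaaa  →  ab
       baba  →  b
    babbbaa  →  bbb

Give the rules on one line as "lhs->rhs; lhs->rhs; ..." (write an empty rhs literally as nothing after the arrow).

ba->b; bab->b

  | babaaaaba => baaaaba => baaaba => baaba => baba => ba => b
  | bab => b
  | ababbb => abbb
  | abaaa => abaa => aba => ab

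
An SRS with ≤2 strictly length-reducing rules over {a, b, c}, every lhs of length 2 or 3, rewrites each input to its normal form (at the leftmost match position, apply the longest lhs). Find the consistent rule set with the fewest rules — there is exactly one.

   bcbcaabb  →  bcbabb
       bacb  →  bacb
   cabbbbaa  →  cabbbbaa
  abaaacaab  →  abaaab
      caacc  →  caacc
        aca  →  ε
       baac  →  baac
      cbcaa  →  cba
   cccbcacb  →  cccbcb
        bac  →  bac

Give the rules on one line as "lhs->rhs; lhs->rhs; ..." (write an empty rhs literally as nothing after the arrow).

aca->; bca->b

  | bcbcaabb => bcbabb
  | bacb
  | cabbbbaa
  | abaaacaab => abaaab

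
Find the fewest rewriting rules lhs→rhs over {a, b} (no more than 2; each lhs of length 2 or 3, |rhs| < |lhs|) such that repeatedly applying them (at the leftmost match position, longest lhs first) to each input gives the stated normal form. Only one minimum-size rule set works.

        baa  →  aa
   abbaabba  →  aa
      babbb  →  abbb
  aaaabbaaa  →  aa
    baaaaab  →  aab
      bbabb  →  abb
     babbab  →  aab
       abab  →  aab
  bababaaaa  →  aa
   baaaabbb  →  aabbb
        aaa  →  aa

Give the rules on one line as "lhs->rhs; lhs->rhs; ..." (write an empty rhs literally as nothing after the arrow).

  | baa => aa
  | abbaabba => abaabba => aaabba => aabba => aaba => aaa => aa
  | babbb => abbb
  | aaaabbaaa => aaabbaaa => aabbaaa => aabaaa => aaaaa => aaaa => aaa => aa

aaa->aa; ba->a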